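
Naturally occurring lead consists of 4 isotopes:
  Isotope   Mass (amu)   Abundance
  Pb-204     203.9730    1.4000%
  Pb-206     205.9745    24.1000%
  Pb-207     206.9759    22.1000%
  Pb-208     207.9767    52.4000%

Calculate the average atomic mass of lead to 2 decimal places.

207.22 amu

Average mass = Σ (abundance × isotope mass) = 0.014000 × 203.9730 + 0.241000 × 205.9745 + 0.221000 × 206.9759 + 0.524000 × 207.9767
= 2.85562 + 49.63985 + 45.74167 + 108.97979 = 207.21693 amu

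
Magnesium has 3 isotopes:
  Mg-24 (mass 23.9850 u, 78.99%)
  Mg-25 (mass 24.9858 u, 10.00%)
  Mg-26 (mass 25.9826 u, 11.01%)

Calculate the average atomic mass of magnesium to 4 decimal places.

24.3050 u

The abundance-weighted mean is 0.7899 × 23.9850 + 0.1000 × 24.9858 + 0.1101 × 25.9826
= 18.94575 + 2.49858 + 2.86068 = 24.30501 u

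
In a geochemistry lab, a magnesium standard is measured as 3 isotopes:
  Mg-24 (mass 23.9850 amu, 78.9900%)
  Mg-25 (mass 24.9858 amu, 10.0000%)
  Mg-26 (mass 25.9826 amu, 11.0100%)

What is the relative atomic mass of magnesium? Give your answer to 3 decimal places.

The abundance-weighted mean is 0.789900 × 23.9850 + 0.100000 × 24.9858 + 0.110100 × 25.9826
= 18.94575 + 2.49858 + 2.86068 = 24.30501 amu

24.305 amu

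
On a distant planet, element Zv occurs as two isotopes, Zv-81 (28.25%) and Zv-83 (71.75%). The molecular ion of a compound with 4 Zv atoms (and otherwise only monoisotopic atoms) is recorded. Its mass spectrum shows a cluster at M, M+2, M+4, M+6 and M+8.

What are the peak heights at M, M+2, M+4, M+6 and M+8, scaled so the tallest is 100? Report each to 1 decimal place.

The 4 Zv atoms are independent, so intensities follow the terms of (0.2825 + 0.7175)^4.
P(M) = 0.2825^4 = 0.006369
P(M+2) = 4 × 0.2825^3 × 0.7175^1 = 0.064705
P(M+4) = 6 × 0.2825^2 × 0.7175^2 = 0.246509
P(M+6) = 4 × 0.2825^1 × 0.7175^3 = 0.417392
P(M+8) = 0.7175^4 = 0.265025
The M+6 peak is largest (0.417392); scaling to 100 gives 1.5 : 15.5 : 59.1 : 100.0 : 63.5.

1.5 : 15.5 : 59.1 : 100.0 : 63.5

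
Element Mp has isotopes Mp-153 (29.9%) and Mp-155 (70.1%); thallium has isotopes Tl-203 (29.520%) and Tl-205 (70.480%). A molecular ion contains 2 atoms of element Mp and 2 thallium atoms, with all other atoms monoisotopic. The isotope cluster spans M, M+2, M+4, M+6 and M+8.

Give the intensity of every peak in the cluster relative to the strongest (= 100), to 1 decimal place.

1.9 : 17.9 : 63.4 : 100.0 : 59.1

Element Mp pattern (n=2): 0.089401 : 0.419198 : 0.491401
Thallium pattern (n=2): 0.08714304 : 0.41611392 : 0.49674304
Convolve the two distributions (both contribute in 2-u steps):
  M: 0.089401×0.08714304 = 0.007791
  M+2: 0.089401×0.41611392 + 0.419198×0.08714304 = 0.073731
  M+4: 0.089401×0.49674304 + 0.419198×0.41611392 + 0.491401×0.08714304 = 0.261666
  M+6: 0.419198×0.49674304 + 0.491401×0.41611392 = 0.412712
  M+8: 0.491401×0.49674304 = 0.244100
Scale to base peak (0.412712) = 100: 1.9 : 17.9 : 63.4 : 100.0 : 59.1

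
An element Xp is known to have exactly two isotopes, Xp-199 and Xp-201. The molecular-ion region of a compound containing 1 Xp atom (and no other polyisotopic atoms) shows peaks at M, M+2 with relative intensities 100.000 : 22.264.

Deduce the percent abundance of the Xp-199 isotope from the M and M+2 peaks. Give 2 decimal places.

81.79%

Let p = fractional abundance of Xp-199. I(M+2)/I(M) = [C(1,1)·p^0·(1−p)] / p^1 = 1·(1−p)/p = 22.264/100.000 = 0.2226
(1−p)/p = 0.2226/1 = 0.2226  ⇒  p = 1/(1 + 0.2226) = 0.8179
Xp-199: 81.79%, Xp-201: 18.21%.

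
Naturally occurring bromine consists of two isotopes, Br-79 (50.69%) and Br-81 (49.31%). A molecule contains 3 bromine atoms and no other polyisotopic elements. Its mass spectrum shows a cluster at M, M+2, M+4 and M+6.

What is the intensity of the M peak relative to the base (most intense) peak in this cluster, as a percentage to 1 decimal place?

34.3%

(0.5069 + 0.4931)^3 gives M 0.1302, M+2 0.3801, M+4 0.3698, M+6 0.1199; the largest is M+2.
P(M+2) = C(3,1) × 0.5069^2 × 0.4931^1 = 3 × 0.25694761 × 0.4931 = 0.380103 (base)
P(M) = C(3,0) × 0.5069^3 × 0.4931^0 = 1 × 0.13024674 × 1.0000 = 0.130247
Relative intensity = 0.130247 / 0.380103 × 100 = 34.3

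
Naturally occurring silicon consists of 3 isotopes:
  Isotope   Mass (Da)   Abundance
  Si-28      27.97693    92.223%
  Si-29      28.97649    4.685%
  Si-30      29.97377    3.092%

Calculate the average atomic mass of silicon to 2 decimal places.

Weight each isotope mass by its fractional abundance: 0.92223 × 27.97693 + 0.04685 × 28.97649 + 0.03092 × 29.97377
= 25.801164 + 1.357549 + 0.926789 = 28.085502 Da

28.09 Da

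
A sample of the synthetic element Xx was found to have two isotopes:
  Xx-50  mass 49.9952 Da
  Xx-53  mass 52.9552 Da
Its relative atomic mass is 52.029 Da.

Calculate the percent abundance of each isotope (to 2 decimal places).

Let x be the fractional abundance of Xx-50; then Xx-53 has abundance 1 − x.
49.9952·x + 52.9552·(1 − x) = 52.029
(49.9952 − 52.9552)·x = 52.029 − 52.9552
x = -0.9262 / -2.9600 = 0.31291 → 31.29% Xx-50, 68.71% Xx-53.

Xx-50: 31.29%, Xx-53: 68.71%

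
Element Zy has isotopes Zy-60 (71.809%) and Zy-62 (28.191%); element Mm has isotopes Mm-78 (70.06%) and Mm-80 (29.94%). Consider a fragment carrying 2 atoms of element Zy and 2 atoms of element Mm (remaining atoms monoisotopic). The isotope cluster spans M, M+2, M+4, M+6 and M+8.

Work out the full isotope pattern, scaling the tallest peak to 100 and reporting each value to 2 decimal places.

60.98 : 100.00 : 61.46 : 16.78 : 1.72

Element Zy pattern (n=2): 0.51565325 : 0.4048735 : 0.07947325
Element Mm pattern (n=2): 0.49084036 : 0.41951928 : 0.08964036
Convolve the two distributions (both contribute in 2-u steps):
  M: 0.51565325×0.49084036 = 0.253103
  M+2: 0.51565325×0.41951928 + 0.4048735×0.49084036 = 0.415055
  M+4: 0.51565325×0.08964036 + 0.4048735×0.41951928 + 0.07947325×0.49084036 = 0.255084
  M+6: 0.4048735×0.08964036 + 0.07947325×0.41951928 = 0.069634
  M+8: 0.07947325×0.08964036 = 0.007124
Scale to base peak (0.415055) = 100: 60.98 : 100.00 : 61.46 : 16.78 : 1.72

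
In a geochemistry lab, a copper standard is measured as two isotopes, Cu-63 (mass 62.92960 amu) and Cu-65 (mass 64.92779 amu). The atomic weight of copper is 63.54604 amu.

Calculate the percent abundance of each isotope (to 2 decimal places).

Writing the weighted mean with unknown fraction x of Cu-63:
62.92960·x + 64.92779·(1 − x) = 63.54604
(62.92960 − 64.92779)·x = 63.54604 − 64.92779
x = -1.38175 / -1.99819 = 0.69150 → 69.15% Cu-63, 30.85% Cu-65.

Cu-63: 69.15%, Cu-65: 30.85%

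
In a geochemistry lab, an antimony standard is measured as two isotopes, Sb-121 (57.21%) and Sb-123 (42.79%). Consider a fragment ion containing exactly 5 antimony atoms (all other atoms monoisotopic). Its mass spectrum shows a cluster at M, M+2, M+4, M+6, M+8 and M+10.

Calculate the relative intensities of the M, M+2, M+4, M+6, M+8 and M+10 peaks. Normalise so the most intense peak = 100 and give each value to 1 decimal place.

Expanding (0.5721 + 0.4279)^5:
P(M) = 0.5721^5 = 0.061286
P(M+2) = 5 × 0.5721^4 × 0.4279^1 = 0.229192
P(M+4) = 10 × 0.5721^3 × 0.4279^2 = 0.342847
P(M+6) = 10 × 0.5721^2 × 0.4279^3 = 0.256431
P(M+8) = 5 × 0.5721^1 × 0.4279^4 = 0.095898
P(M+10) = 0.4279^5 = 0.014345
The M+4 peak is largest (0.342847); scaling to 100 gives 17.9 : 66.8 : 100.0 : 74.8 : 28.0 : 4.2.

17.9 : 66.8 : 100.0 : 74.8 : 28.0 : 4.2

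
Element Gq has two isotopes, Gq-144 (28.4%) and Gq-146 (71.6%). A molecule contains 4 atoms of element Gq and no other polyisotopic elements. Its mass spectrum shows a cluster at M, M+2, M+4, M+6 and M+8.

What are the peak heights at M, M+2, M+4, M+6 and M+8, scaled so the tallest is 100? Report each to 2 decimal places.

Each Gq atom is independently Gq-144 (p = 0.284) or Gq-146 (q = 0.716); the cluster is the binomial expansion (p + q)^4.
P(M) = 0.284^4 = 0.006505
P(M+2) = 4 × 0.284^3 × 0.716^1 = 0.065604
P(M+4) = 6 × 0.284^2 × 0.716^2 = 0.248093
P(M+6) = 4 × 0.284^1 × 0.716^3 = 0.416982
P(M+8) = 0.716^4 = 0.262816
The M+6 peak is largest (0.416982); scaling to 100 gives 1.56 : 15.73 : 59.50 : 100.00 : 63.03.

1.56 : 15.73 : 59.50 : 100.00 : 63.03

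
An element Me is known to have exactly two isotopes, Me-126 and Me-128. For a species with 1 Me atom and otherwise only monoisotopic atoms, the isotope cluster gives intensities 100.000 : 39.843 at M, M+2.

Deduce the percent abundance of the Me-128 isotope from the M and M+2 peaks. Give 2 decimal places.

28.49%

If p is the fraction of Me that is Me-126, then I(M+2)/I(M) = [C(1,1)·p^0·(1−p)] / p^1 = 1·(1−p)/p = 39.843/100.000 = 0.3984
(1−p)/p = 0.3984/1 = 0.3984  ⇒  p = 1/(1 + 0.3984) = 0.7151
Me-126: 71.51%, Me-128: 28.49%.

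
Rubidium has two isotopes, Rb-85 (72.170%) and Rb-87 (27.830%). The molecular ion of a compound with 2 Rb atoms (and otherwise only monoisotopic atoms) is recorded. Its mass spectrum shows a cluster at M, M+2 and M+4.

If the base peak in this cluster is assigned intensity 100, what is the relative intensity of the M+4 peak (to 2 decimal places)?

Binomial terms of (0.72170 + 0.27830)^2: M 0.5209, M+2 0.4017, M+4 0.0775 → M is the base peak.
P(M) = C(2,0) × 0.72170^2 × 0.27830^0 = 1 × 0.52085089 × 1.0000 = 0.520851 (base)
P(M+4) = C(2,2) × 0.72170^0 × 0.27830^2 = 1 × 1.0000 × 0.07745089 = 0.077451
Relative intensity = 0.077451 / 0.520851 × 100 = 14.87

14.87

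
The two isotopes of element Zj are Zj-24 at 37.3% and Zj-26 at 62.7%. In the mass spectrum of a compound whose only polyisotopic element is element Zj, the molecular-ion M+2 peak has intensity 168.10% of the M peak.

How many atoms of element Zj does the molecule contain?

With n Zj atoms, P(M+2)/P(M) = C(n,1)·p^(n−1)q / p^n = n·q/p = n · 0.627/0.373.
n = 1.6810 × 0.373/0.627 = 1.00 ≈ 1

1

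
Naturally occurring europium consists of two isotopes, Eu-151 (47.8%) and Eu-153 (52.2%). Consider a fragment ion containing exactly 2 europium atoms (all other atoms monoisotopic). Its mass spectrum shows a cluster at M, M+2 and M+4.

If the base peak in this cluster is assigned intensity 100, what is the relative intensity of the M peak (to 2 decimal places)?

(0.478 + 0.522)^2 gives M 0.2285, M+2 0.4990, M+4 0.2725; the largest is M+2.
P(M+2) = C(2,1) × 0.478^1 × 0.522^1 = 2 × 0.4780 × 0.5220 = 0.499032 (base)
P(M) = C(2,0) × 0.478^2 × 0.522^0 = 1 × 0.228484 × 1.0000 = 0.228484
Relative intensity = 0.228484 / 0.499032 × 100 = 45.79

45.79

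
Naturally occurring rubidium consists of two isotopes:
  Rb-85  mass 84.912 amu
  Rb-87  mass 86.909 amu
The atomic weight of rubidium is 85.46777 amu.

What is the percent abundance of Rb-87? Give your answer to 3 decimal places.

Writing the weighted mean with unknown fraction x of Rb-85:
84.912·x + 86.909·(1 − x) = 85.46777
(84.912 − 86.909)·x = 85.46777 − 86.909
x = -1.44123 / -1.997 = 0.72170 → 72.170% Rb-85, 27.830% Rb-87.

27.830%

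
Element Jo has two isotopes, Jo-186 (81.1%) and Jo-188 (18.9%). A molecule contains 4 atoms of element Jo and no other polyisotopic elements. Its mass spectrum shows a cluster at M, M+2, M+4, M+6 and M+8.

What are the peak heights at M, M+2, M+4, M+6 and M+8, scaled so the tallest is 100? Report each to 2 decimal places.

Expanding (0.811 + 0.189)^4:
P(M) = 0.811^4 = 0.432597
P(M+2) = 4 × 0.811^3 × 0.189^1 = 0.403259
P(M+4) = 6 × 0.811^2 × 0.189^2 = 0.140967
P(M+6) = 4 × 0.811^1 × 0.189^3 = 0.021901
P(M+8) = 0.189^4 = 0.001276
The M peak is largest (0.432597); scaling to 100 gives 100.00 : 93.22 : 32.59 : 5.06 : 0.29.

100.00 : 93.22 : 32.59 : 5.06 : 0.29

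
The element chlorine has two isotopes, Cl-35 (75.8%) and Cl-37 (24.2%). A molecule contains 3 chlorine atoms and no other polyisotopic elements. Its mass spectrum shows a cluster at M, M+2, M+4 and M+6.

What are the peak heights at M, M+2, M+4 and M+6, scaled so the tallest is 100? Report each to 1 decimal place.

100.0 : 95.8 : 30.6 : 3.3

Expanding (0.758 + 0.242)^3:
P(M) = 0.758^3 = 0.435520
P(M+2) = 3 × 0.758^2 × 0.242^1 = 0.417133
P(M+4) = 3 × 0.758^1 × 0.242^2 = 0.133175
P(M+6) = 0.242^3 = 0.014172
The M peak is largest (0.435520); scaling to 100 gives 100.0 : 95.8 : 30.6 : 3.3.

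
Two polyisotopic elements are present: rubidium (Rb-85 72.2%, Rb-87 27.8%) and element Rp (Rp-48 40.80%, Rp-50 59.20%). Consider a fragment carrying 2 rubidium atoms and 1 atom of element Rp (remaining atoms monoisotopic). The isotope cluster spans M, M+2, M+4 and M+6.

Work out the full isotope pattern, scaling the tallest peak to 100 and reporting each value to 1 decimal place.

Rubidium pattern (n=2): 0.521284 : 0.401432 : 0.077284
Element Rp pattern (n=1): 0.4080 : 0.5920
Convolve the two distributions (both contribute in 2-u steps):
  M: 0.521284×0.4080 = 0.212684
  M+2: 0.521284×0.5920 + 0.401432×0.4080 = 0.472384
  M+4: 0.401432×0.5920 + 0.077284×0.4080 = 0.269180
  M+6: 0.077284×0.5920 = 0.045752
Scale to base peak (0.472384) = 100: 45.0 : 100.0 : 57.0 : 9.7

45.0 : 100.0 : 57.0 : 9.7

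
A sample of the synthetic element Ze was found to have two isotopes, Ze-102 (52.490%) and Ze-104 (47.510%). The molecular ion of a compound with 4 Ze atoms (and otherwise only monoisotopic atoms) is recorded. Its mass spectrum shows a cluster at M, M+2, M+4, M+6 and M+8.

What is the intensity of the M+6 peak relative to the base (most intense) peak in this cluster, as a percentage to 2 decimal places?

(0.52490 + 0.47510)^4 gives M 0.0759, M+2 0.2748, M+4 0.3731, M+6 0.2252, M+8 0.0509; the largest is M+4.
P(M+4) = C(4,2) × 0.52490^2 × 0.47510^2 = 6 × 0.27552001 × 0.22572001 = 0.373142 (base)
P(M+6) = C(4,3) × 0.52490^1 × 0.47510^3 = 4 × 0.5249 × 0.10723958 = 0.225160
Relative intensity = 0.225160 / 0.373142 × 100 = 60.34

60.34%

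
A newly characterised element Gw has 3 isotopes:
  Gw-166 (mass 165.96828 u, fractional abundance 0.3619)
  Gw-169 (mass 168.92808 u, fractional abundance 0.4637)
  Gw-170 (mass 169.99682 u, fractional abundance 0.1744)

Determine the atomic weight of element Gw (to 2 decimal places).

The abundance-weighted mean is 0.3619 × 165.96828 + 0.4637 × 168.92808 + 0.1744 × 169.99682
= 60.063921 + 78.331951 + 29.647445 = 168.043317 u

168.04 u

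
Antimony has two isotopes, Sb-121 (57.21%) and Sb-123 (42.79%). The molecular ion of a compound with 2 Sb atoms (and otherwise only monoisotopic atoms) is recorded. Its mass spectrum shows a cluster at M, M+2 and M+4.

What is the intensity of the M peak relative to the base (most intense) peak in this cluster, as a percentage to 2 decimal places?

Term probabilities: M 0.3273, M+2 0.4896, M+4 0.1831. Base peak = M+2.
P(M+2) = C(2,1) × 0.5721^1 × 0.4279^1 = 2 × 0.5721 × 0.4279 = 0.489603 (base)
P(M) = C(2,0) × 0.5721^2 × 0.4279^0 = 1 × 0.32729841 × 1.0000 = 0.327298
Relative intensity = 0.327298 / 0.489603 × 100 = 66.85

66.85%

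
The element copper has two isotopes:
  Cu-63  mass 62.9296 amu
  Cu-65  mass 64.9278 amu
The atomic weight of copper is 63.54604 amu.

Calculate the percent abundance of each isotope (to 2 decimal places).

Writing the weighted mean with unknown fraction x of Cu-63:
62.9296·x + 64.9278·(1 − x) = 63.54604
(62.9296 − 64.9278)·x = 63.54604 − 64.9278
x = -1.38176 / -1.9982 = 0.69150 → 69.15% Cu-63, 30.85% Cu-65.

Cu-63: 69.15%, Cu-65: 30.85%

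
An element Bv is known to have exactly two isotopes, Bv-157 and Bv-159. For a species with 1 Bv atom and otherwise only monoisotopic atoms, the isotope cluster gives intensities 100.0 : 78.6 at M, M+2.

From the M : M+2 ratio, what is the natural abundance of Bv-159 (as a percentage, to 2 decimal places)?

Let p = fractional abundance of Bv-157. I(M+2)/I(M) = [C(1,1)·p^0·(1−p)] / p^1 = 1·(1−p)/p = 78.6/100.0 = 0.7860
(1−p)/p = 0.7860/1 = 0.7860  ⇒  p = 1/(1 + 0.7860) = 0.5599
Bv-157: 55.99%, Bv-159: 44.01%.

44.01%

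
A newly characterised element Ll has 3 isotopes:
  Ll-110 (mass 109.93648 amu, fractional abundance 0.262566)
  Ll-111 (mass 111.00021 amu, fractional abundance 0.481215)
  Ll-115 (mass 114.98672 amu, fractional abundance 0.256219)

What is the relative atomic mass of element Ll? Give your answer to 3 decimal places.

111.742 amu

Ar = Σ fᵢ·mᵢ = 0.262566 × 109.93648 + 0.481215 × 111.00021 + 0.256219 × 114.98672
= 28.865582 + 53.414966 + 29.461782 = 111.742330 amu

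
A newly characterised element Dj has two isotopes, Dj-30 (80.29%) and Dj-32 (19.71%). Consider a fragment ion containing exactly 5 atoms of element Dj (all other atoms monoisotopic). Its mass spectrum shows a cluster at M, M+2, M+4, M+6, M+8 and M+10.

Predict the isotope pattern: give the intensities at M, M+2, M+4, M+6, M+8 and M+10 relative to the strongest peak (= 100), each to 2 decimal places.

Expanding (0.8029 + 0.1971)^5:
P(M) = 0.8029^5 = 0.333662
P(M+2) = 5 × 0.8029^4 × 0.1971^1 = 0.409546
P(M+4) = 10 × 0.8029^3 × 0.1971^2 = 0.201075
P(M+6) = 10 × 0.8029^2 × 0.1971^3 = 0.049361
P(M+8) = 5 × 0.8029^1 × 0.1971^4 = 0.006059
P(M+10) = 0.1971^5 = 0.000297
The M+2 peak is largest (0.409546); scaling to 100 gives 81.47 : 100.00 : 49.10 : 12.05 : 1.48 : 0.07.

81.47 : 100.00 : 49.10 : 12.05 : 1.48 : 0.07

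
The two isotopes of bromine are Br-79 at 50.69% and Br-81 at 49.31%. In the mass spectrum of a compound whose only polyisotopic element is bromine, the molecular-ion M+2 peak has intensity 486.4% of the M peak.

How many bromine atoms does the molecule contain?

With n Br atoms, P(M+2)/P(M) = C(n,1)·p^(n−1)q / p^n = n·q/p = n · 0.4931/0.5069.
n = 4.864 × 0.5069/0.4931 = 5.00 ≈ 5

5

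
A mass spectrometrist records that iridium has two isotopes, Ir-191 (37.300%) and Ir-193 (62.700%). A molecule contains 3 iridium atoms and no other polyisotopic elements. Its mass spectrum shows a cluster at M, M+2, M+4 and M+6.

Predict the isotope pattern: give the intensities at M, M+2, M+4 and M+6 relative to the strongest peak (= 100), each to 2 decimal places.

11.80 : 59.49 : 100.00 : 56.03

Each Ir atom is independently Ir-191 (p = 0.37300) or Ir-193 (q = 0.62700); the cluster is the binomial expansion (p + q)^3.
P(M) = 0.37300^3 = 0.051895
P(M+2) = 3 × 0.37300^2 × 0.62700^1 = 0.261702
P(M+4) = 3 × 0.37300^1 × 0.62700^2 = 0.439911
P(M+6) = 0.62700^3 = 0.246492
The M+4 peak is largest (0.439911); scaling to 100 gives 11.80 : 59.49 : 100.00 : 56.03.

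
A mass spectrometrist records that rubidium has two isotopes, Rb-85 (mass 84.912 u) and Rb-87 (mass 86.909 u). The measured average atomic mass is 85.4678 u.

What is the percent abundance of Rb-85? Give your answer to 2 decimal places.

Let x be the fractional abundance of Rb-85; then Rb-87 has abundance 1 − x.
84.912·x + 86.909·(1 − x) = 85.4678
(84.912 − 86.909)·x = 85.4678 − 86.909
x = -1.4412 / -1.997 = 0.72168 → 72.17% Rb-85, 27.83% Rb-87.

72.17%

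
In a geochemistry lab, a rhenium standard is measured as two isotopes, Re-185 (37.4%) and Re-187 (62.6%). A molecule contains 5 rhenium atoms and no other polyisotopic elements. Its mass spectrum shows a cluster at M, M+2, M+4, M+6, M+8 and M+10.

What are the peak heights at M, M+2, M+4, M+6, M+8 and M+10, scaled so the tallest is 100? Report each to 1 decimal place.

Expanding (0.374 + 0.626)^5:
P(M) = 0.374^5 = 0.007317
P(M+2) = 5 × 0.374^4 × 0.626^1 = 0.061239
P(M+4) = 10 × 0.374^3 × 0.626^2 = 0.205005
P(M+6) = 10 × 0.374^2 × 0.626^3 = 0.343136
P(M+8) = 5 × 0.374^1 × 0.626^4 = 0.287170
P(M+10) = 0.626^5 = 0.096133
The M+6 peak is largest (0.343136); scaling to 100 gives 2.1 : 17.8 : 59.7 : 100.0 : 83.7 : 28.0.

2.1 : 17.8 : 59.7 : 100.0 : 83.7 : 28.0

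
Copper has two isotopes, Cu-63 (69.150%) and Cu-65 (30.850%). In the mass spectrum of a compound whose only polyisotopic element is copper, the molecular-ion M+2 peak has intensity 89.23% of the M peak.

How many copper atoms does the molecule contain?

2

The M+2/M ratio from n Cu atoms is n · q/p = n · 0.30850/0.69150.
n = 0.8923 × 0.69150/0.30850 = 2.00 ≈ 2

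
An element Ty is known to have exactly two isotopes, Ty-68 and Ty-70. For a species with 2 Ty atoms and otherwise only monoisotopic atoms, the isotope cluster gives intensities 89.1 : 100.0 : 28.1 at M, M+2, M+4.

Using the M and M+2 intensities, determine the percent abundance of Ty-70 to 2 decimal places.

35.95%

Write p for the Ty-68 fraction. I(M+2)/I(M) = [C(2,1)·p^1·(1−p)] / p^2 = 2·(1−p)/p = 100.0/89.1 = 1.1223
(1−p)/p = 1.1223/2 = 0.5612  ⇒  p = 1/(1 + 0.5612) = 0.6405
Ty-68: 64.05%, Ty-70: 35.95%.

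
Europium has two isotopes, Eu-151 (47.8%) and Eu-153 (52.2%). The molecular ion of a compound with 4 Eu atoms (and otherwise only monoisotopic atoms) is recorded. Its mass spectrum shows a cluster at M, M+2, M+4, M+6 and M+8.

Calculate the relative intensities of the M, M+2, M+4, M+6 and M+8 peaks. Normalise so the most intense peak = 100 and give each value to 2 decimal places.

13.98 : 61.05 : 100.00 : 72.80 : 19.88

Expanding (0.478 + 0.522)^4:
P(M) = 0.478^4 = 0.052205
P(M+2) = 4 × 0.478^3 × 0.522^1 = 0.228042
P(M+4) = 6 × 0.478^2 × 0.522^2 = 0.373549
P(M+6) = 4 × 0.478^1 × 0.522^3 = 0.271956
P(M+8) = 0.522^4 = 0.074248
The M+4 peak is largest (0.373549); scaling to 100 gives 13.98 : 61.05 : 100.00 : 72.80 : 19.88.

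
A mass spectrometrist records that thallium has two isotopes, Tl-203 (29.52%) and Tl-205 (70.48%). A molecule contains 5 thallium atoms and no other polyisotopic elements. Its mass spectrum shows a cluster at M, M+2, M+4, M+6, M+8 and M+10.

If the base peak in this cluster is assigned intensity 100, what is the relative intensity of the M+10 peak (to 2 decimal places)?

47.75

Term probabilities: M 0.0022, M+2 0.0268, M+4 0.1278, M+6 0.3051, M+8 0.3642, M+10 0.1739. Base peak = M+8.
P(M+8) = C(5,4) × 0.2952^1 × 0.7048^4 = 5 × 0.2952 × 0.24675365 = 0.364208 (base)
P(M+10) = C(5,5) × 0.2952^0 × 0.7048^5 = 1 × 1.0000 × 0.17391197 = 0.173912
Relative intensity = 0.173912 / 0.364208 × 100 = 47.75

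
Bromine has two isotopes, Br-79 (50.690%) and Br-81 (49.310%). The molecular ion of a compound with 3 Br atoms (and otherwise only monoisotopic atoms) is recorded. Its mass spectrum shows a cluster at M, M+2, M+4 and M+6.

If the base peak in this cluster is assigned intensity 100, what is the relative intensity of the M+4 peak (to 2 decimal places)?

97.28

Binomial terms of (0.50690 + 0.49310)^3: M 0.1302, M+2 0.3801, M+4 0.3698, M+6 0.1199 → M+2 is the base peak.
P(M+2) = C(3,1) × 0.50690^2 × 0.49310^1 = 3 × 0.25694761 × 0.4931 = 0.380103 (base)
P(M+4) = C(3,2) × 0.50690^1 × 0.49310^2 = 3 × 0.5069 × 0.24314761 = 0.369755
Relative intensity = 0.369755 / 0.380103 × 100 = 97.28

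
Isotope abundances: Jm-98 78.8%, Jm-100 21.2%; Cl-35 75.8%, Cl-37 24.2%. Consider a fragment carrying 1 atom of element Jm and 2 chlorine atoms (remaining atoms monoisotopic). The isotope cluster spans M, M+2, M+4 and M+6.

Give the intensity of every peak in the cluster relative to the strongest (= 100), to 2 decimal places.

100.00 : 90.76 : 27.37 : 2.74

Element Jm pattern (n=1): 0.7880 : 0.2120
Chlorine pattern (n=2): 0.574564 : 0.366872 : 0.058564
Convolve the two distributions (both contribute in 2-u steps):
  M: 0.7880×0.574564 = 0.452756
  M+2: 0.7880×0.366872 + 0.2120×0.574564 = 0.410903
  M+4: 0.7880×0.058564 + 0.2120×0.366872 = 0.123925
  M+6: 0.2120×0.058564 = 0.012416
Scale to base peak (0.452756) = 100: 100.00 : 90.76 : 27.37 : 2.74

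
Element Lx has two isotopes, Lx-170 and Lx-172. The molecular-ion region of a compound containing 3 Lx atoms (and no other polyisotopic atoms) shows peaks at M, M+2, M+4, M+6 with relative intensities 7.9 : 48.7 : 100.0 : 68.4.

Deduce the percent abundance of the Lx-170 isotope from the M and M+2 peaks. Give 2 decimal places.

32.73%

If p is the fraction of Lx that is Lx-170, then I(M+2)/I(M) = [C(3,1)·p^2·(1−p)] / p^3 = 3·(1−p)/p = 48.7/7.9 = 6.1646
(1−p)/p = 6.1646/3 = 2.0549  ⇒  p = 1/(1 + 2.0549) = 0.3273
Lx-170: 32.73%, Lx-172: 67.27%.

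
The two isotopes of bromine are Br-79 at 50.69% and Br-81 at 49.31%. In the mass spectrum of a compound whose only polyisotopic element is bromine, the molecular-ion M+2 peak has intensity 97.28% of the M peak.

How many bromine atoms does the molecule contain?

1

For n independent Br atoms, I(M+2)/I(M) = n · (abundance Br-81) / (abundance Br-79) = n · 0.4931/0.5069.
n = 0.9728 × 0.5069/0.4931 = 1.00 ≈ 1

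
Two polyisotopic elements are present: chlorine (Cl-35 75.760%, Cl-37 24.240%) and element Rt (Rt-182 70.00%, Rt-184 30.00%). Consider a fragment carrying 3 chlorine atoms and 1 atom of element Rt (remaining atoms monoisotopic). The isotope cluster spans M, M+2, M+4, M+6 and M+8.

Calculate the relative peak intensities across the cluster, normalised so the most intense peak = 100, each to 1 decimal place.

Chlorine pattern (n=3): 0.4348304 : 0.41738208 : 0.13354464 : 0.01424288
Element Rt pattern (n=1): 0.7000 : 0.3000
Convolve the two distributions (both contribute in 2-u steps):
  M: 0.4348304×0.7000 = 0.304381
  M+2: 0.4348304×0.3000 + 0.41738208×0.7000 = 0.422617
  M+4: 0.41738208×0.3000 + 0.13354464×0.7000 = 0.218696
  M+6: 0.13354464×0.3000 + 0.01424288×0.7000 = 0.050033
  M+8: 0.01424288×0.3000 = 0.004273
Scale to base peak (0.422617) = 100: 72.0 : 100.0 : 51.7 : 11.8 : 1.0

72.0 : 100.0 : 51.7 : 11.8 : 1.0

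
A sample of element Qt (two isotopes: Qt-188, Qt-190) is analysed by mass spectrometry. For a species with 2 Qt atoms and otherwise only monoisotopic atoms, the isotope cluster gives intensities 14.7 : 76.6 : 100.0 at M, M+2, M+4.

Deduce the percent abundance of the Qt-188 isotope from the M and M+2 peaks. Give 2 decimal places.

27.74%

If p is the fraction of Qt that is Qt-188, then I(M+2)/I(M) = [C(2,1)·p^1·(1−p)] / p^2 = 2·(1−p)/p = 76.6/14.7 = 5.2109
(1−p)/p = 5.2109/2 = 2.6054  ⇒  p = 1/(1 + 2.6054) = 0.2774
Qt-188: 27.74%, Qt-190: 72.26%.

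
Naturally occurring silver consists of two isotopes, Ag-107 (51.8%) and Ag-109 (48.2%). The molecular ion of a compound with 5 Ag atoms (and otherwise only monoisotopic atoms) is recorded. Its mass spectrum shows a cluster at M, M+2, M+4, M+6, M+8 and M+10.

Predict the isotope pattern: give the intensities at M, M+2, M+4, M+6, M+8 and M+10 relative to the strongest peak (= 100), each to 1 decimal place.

11.5 : 53.7 : 100.0 : 93.1 : 43.3 : 8.1

The 5 Ag atoms are independent, so intensities follow the terms of (0.518 + 0.482)^5.
P(M) = 0.518^5 = 0.037295
P(M+2) = 5 × 0.518^4 × 0.482^1 = 0.173515
P(M+4) = 10 × 0.518^3 × 0.482^2 = 0.322911
P(M+6) = 10 × 0.518^2 × 0.482^3 = 0.300470
P(M+8) = 5 × 0.518^1 × 0.482^4 = 0.139794
P(M+10) = 0.482^5 = 0.026016
The M+4 peak is largest (0.322911); scaling to 100 gives 11.5 : 53.7 : 100.0 : 93.1 : 43.3 : 8.1.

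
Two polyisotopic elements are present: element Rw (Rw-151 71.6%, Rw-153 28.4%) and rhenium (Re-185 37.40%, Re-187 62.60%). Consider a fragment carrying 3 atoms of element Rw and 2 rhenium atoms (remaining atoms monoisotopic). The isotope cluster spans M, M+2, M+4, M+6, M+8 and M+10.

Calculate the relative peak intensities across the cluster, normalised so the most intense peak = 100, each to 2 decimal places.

13.78 : 62.53 : 100.00 : 68.57 : 21.10 : 2.41

Element Rw pattern (n=3): 0.3670617 : 0.43678291 : 0.17324909 : 0.0229063
Rhenium pattern (n=2): 0.139876 : 0.468248 : 0.391876
Convolve the two distributions (both contribute in 2-u steps):
  M: 0.3670617×0.139876 = 0.051343
  M+2: 0.3670617×0.468248 + 0.43678291×0.139876 = 0.232971
  M+4: 0.3670617×0.391876 + 0.43678291×0.468248 + 0.17324909×0.139876 = 0.372599
  M+6: 0.43678291×0.391876 + 0.17324909×0.468248 + 0.0229063×0.139876 = 0.255492
  M+8: 0.17324909×0.391876 + 0.0229063×0.468248 = 0.078618
  M+10: 0.0229063×0.391876 = 0.008976
Scale to base peak (0.372599) = 100: 13.78 : 62.53 : 100.00 : 68.57 : 21.10 : 2.41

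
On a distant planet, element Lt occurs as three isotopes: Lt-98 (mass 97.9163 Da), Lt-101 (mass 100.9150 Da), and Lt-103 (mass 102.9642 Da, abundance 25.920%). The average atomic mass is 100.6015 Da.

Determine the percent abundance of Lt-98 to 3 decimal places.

28.167%

Let x and y be the fractions of Lt-98 and Lt-101. Then x + y = 1 − 0.25920 = 0.74080 and 97.9163x + 100.9150y = 100.6015 − 0.25920×102.9642 = 73.91317936.
Substituting: 97.9163x + 100.9150(0.74080 − x) = 73.91317936
(97.9163 − 100.9150)x = -0.84465264  ⇒  x = 0.28167, y = 0.45913
Lt-98: 28.167%, Lt-101: 45.913%.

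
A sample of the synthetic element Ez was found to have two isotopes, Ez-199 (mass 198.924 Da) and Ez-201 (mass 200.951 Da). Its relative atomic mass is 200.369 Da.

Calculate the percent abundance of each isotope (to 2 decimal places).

Ez-199: 28.71%, Ez-201: 71.29%

Writing the weighted mean with unknown fraction x of Ez-199:
198.924·x + 200.951·(1 − x) = 200.369
(198.924 − 200.951)·x = 200.369 − 200.951
x = -0.582 / -2.027 = 0.28712 → 28.71% Ez-199, 71.29% Ez-201.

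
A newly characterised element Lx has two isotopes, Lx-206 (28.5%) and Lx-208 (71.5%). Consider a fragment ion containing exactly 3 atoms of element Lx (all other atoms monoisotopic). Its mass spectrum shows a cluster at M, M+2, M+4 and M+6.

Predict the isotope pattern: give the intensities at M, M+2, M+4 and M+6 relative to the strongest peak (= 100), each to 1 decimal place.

Expanding (0.285 + 0.715)^3:
P(M) = 0.285^3 = 0.023149
P(M+2) = 3 × 0.285^2 × 0.715^1 = 0.174228
P(M+4) = 3 × 0.285^1 × 0.715^2 = 0.437097
P(M+6) = 0.715^3 = 0.365526
The M+4 peak is largest (0.437097); scaling to 100 gives 5.3 : 39.9 : 100.0 : 83.6.

5.3 : 39.9 : 100.0 : 83.6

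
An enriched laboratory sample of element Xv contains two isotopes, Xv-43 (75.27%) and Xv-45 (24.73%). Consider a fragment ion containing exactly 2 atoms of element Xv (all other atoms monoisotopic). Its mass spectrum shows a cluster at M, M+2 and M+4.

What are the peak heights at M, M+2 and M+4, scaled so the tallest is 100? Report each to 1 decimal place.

100.0 : 65.7 : 10.8

Expanding (0.7527 + 0.2473)^2:
P(M) = 0.7527^2 = 0.566557
P(M+2) = 2 × 0.7527^1 × 0.2473^1 = 0.372285
P(M+4) = 0.2473^2 = 0.061157
The M peak is largest (0.566557); scaling to 100 gives 100.0 : 65.7 : 10.8.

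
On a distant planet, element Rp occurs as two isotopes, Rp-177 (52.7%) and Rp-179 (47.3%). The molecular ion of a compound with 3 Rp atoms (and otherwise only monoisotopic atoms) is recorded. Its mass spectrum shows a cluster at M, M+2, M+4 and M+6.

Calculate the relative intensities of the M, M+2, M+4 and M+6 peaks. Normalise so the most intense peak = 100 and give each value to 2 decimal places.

Expanding (0.527 + 0.473)^3:
P(M) = 0.527^3 = 0.146363
P(M+2) = 3 × 0.527^2 × 0.473^1 = 0.394097
P(M+4) = 3 × 0.527^1 × 0.473^2 = 0.353716
P(M+6) = 0.473^3 = 0.105824
The M+2 peak is largest (0.394097); scaling to 100 gives 37.14 : 100.00 : 89.75 : 26.85.

37.14 : 100.00 : 89.75 : 26.85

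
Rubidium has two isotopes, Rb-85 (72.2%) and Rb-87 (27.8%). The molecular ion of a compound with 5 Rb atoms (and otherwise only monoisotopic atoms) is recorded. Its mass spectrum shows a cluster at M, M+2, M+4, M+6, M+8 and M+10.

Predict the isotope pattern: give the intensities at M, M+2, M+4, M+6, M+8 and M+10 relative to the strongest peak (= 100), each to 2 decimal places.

51.94 : 100.00 : 77.01 : 29.65 : 5.71 : 0.44

The 5 Rb atoms are independent, so intensities follow the terms of (0.722 + 0.278)^5.
P(M) = 0.722^5 = 0.196194
P(M+2) = 5 × 0.722^4 × 0.278^1 = 0.377714
P(M+4) = 10 × 0.722^3 × 0.278^2 = 0.290872
P(M+6) = 10 × 0.722^2 × 0.278^3 = 0.111998
P(M+8) = 5 × 0.722^1 × 0.278^4 = 0.021562
P(M+10) = 0.278^5 = 0.001660
The M+2 peak is largest (0.377714); scaling to 100 gives 51.94 : 100.00 : 77.01 : 29.65 : 5.71 : 0.44.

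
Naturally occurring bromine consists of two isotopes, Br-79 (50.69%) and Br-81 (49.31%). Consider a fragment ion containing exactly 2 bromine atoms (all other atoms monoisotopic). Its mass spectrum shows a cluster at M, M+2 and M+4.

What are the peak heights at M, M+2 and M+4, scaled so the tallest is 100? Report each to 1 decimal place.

The 2 Br atoms are independent, so intensities follow the terms of (0.5069 + 0.4931)^2.
P(M) = 0.5069^2 = 0.256948
P(M+2) = 2 × 0.5069^1 × 0.4931^1 = 0.499905
P(M+4) = 0.4931^2 = 0.243148
The M+2 peak is largest (0.499905); scaling to 100 gives 51.4 : 100.0 : 48.6.

51.4 : 100.0 : 48.6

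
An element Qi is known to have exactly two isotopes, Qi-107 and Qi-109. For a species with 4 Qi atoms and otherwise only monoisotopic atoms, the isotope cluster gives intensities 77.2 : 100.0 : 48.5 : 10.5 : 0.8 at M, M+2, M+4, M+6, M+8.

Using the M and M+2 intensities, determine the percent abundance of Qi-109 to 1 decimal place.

24.5%

Let p = fractional abundance of Qi-107. I(M+2)/I(M) = [C(4,1)·p^3·(1−p)] / p^4 = 4·(1−p)/p = 100.0/77.2 = 1.2953
(1−p)/p = 1.2953/4 = 0.3238  ⇒  p = 1/(1 + 0.3238) = 0.7554
Qi-107: 75.5%, Qi-109: 24.5%.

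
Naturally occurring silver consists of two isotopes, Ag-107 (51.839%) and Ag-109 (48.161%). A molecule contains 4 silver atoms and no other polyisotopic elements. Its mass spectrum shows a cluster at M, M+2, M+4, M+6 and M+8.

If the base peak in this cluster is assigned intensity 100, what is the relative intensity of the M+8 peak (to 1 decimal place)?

14.4

Binomial terms of (0.51839 + 0.48161)^4: M 0.0722, M+2 0.2684, M+4 0.3740, M+6 0.2316, M+8 0.0538 → M+4 is the base peak.
P(M+4) = C(4,2) × 0.51839^2 × 0.48161^2 = 6 × 0.26872819 × 0.23194819 = 0.373986 (base)
P(M+8) = C(4,4) × 0.51839^0 × 0.48161^4 = 1 × 1.0000 × 0.05379996 = 0.053800
Relative intensity = 0.053800 / 0.373986 × 100 = 14.4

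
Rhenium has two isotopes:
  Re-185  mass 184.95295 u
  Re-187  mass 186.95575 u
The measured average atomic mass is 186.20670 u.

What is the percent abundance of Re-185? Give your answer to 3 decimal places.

37.400%

With x = fraction of Re-185 (so Re-187 is 1 − x):
184.95295·x + 186.95575·(1 − x) = 186.20670
(184.95295 − 186.95575)·x = 186.20670 − 186.95575
x = -0.74905 / -2.00280 = 0.37400 → 37.400% Re-185, 62.600% Re-187.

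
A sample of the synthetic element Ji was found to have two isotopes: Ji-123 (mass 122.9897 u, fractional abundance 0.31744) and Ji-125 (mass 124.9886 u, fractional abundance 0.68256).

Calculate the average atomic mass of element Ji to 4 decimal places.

Weight each isotope mass by its fractional abundance: 0.31744 × 122.9897 + 0.68256 × 124.9886
= 39.04185 + 85.31222 = 124.35407 u

124.3541 u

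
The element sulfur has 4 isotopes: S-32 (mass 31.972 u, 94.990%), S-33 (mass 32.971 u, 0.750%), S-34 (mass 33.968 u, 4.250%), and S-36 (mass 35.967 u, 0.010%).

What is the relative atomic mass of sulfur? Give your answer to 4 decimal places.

32.0647 u

Ar = Σ fᵢ·mᵢ = 0.94990 × 31.972 + 0.00750 × 32.971 + 0.04250 × 33.968 + 0.00010 × 35.967
= 30.37020 + 0.24728 + 1.44364 + 0.00360 = 32.06472 u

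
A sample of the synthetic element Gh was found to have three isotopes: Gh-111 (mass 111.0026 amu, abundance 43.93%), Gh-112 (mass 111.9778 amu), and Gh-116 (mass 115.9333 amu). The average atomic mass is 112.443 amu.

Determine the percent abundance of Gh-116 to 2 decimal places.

22.59%

Let x and y be the fractions of Gh-112 and Gh-116. Then x + y = 1 − 0.4393 = 0.5607 and 111.9778x + 115.9333y = 112.443 − 0.4393×111.0026 = 63.67955782.
Substituting: 111.9778x + 115.9333(0.5607 − x) = 63.67955782
(111.9778 − 115.9333)x = -1.32424349  ⇒  x = 0.33479, y = 0.22591
Gh-112: 33.48%, Gh-116: 22.59%.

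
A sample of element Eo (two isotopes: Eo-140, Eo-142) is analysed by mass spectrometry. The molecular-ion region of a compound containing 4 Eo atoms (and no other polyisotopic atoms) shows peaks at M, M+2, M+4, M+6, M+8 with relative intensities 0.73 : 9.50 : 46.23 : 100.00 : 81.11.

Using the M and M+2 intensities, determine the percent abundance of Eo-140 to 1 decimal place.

23.5%

Let p = fractional abundance of Eo-140. I(M+2)/I(M) = [C(4,1)·p^3·(1−p)] / p^4 = 4·(1−p)/p = 9.50/0.73 = 13.0137
(1−p)/p = 13.0137/4 = 3.2534  ⇒  p = 1/(1 + 3.2534) = 0.2351
Eo-140: 23.5%, Eo-142: 76.5%.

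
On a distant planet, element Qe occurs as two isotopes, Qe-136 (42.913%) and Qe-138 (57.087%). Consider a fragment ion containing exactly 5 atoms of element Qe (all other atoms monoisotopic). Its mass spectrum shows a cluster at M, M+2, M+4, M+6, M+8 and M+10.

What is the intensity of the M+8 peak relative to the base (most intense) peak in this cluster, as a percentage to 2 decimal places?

66.51%

Binomial terms of (0.42913 + 0.57087)^5: M 0.0146, M+2 0.0968, M+4 0.2575, M+6 0.3426, M+8 0.2279, M+10 0.0606 → M+6 is the base peak.
P(M+6) = C(5,3) × 0.42913^2 × 0.57087^3 = 10 × 0.18415256 × 0.18604228 = 0.342602 (base)
P(M+8) = C(5,4) × 0.42913^1 × 0.57087^4 = 5 × 0.42913 × 0.10620596 = 0.227881
Relative intensity = 0.227881 / 0.342602 × 100 = 66.51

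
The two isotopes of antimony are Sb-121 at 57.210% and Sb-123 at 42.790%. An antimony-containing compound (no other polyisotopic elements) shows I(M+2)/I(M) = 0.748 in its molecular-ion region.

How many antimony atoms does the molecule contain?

With n Sb atoms, P(M+2)/P(M) = C(n,1)·p^(n−1)q / p^n = n·q/p = n · 0.42790/0.57210.
n = 0.748 × 0.57210/0.42790 = 1.00 ≈ 1

1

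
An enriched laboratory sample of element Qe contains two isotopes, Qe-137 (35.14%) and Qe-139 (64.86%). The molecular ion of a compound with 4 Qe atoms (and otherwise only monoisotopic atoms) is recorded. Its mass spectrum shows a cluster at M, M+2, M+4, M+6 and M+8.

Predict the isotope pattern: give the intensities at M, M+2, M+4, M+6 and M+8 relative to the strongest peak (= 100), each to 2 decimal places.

Each Qe atom is independently Qe-137 (p = 0.3514) or Qe-139 (q = 0.6486); the cluster is the binomial expansion (p + q)^4.
P(M) = 0.3514^4 = 0.015248
P(M+2) = 4 × 0.3514^3 × 0.6486^1 = 0.112575
P(M+4) = 6 × 0.3514^2 × 0.6486^2 = 0.311680
P(M+6) = 4 × 0.3514^1 × 0.6486^3 = 0.383524
P(M+8) = 0.6486^4 = 0.176973
The M+6 peak is largest (0.383524); scaling to 100 gives 3.98 : 29.35 : 81.27 : 100.00 : 46.14.

3.98 : 29.35 : 81.27 : 100.00 : 46.14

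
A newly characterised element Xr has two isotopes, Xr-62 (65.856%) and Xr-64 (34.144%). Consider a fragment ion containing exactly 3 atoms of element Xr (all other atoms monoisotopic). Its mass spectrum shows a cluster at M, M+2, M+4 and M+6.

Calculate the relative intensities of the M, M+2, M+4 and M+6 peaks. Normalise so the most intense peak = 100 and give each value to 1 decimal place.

64.3 : 100.0 : 51.8 : 9.0

Expanding (0.65856 + 0.34144)^3:
P(M) = 0.65856^3 = 0.285618
P(M+2) = 3 × 0.65856^2 × 0.34144^1 = 0.444249
P(M+4) = 3 × 0.65856^1 × 0.34144^2 = 0.230327
P(M+6) = 0.34144^3 = 0.039806
The M+2 peak is largest (0.444249); scaling to 100 gives 64.3 : 100.0 : 51.8 : 9.0.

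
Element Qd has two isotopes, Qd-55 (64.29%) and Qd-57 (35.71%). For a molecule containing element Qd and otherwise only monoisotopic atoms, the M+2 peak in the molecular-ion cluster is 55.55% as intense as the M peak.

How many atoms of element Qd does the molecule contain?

For n independent Qd atoms, I(M+2)/I(M) = n · (abundance Qd-57) / (abundance Qd-55) = n · 0.3571/0.6429.
n = 0.5555 × 0.6429/0.3571 = 1.00 ≈ 1

1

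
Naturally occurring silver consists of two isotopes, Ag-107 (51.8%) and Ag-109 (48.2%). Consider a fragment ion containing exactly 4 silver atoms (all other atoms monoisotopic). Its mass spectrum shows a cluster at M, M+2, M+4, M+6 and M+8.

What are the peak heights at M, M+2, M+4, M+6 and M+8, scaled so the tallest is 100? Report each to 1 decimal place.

Each Ag atom is independently Ag-107 (p = 0.518) or Ag-109 (q = 0.482); the cluster is the binomial expansion (p + q)^4.
P(M) = 0.518^4 = 0.071998
P(M+2) = 4 × 0.518^3 × 0.482^1 = 0.267976
P(M+4) = 6 × 0.518^2 × 0.482^2 = 0.374029
P(M+6) = 4 × 0.518^1 × 0.482^3 = 0.232023
P(M+8) = 0.482^4 = 0.053974
The M+4 peak is largest (0.374029); scaling to 100 gives 19.2 : 71.6 : 100.0 : 62.0 : 14.4.

19.2 : 71.6 : 100.0 : 62.0 : 14.4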